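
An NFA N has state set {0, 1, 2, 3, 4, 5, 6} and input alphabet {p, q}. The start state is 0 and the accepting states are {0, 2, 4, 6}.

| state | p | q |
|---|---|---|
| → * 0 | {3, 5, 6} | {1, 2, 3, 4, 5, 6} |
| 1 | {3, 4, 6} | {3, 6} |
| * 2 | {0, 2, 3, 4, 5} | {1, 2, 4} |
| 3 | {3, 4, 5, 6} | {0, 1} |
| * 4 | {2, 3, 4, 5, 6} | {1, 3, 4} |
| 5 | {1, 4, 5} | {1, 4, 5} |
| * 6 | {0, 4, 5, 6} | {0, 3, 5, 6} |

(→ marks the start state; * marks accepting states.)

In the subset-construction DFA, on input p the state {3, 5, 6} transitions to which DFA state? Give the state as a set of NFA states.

{0, 1, 3, 4, 5, 6}

δ(3,p) = {3, 4, 5, 6}; δ(5,p) = {1, 4, 5}; δ(6,p) = {0, 4, 5, 6}.
Union: {0, 1, 3, 4, 5, 6}.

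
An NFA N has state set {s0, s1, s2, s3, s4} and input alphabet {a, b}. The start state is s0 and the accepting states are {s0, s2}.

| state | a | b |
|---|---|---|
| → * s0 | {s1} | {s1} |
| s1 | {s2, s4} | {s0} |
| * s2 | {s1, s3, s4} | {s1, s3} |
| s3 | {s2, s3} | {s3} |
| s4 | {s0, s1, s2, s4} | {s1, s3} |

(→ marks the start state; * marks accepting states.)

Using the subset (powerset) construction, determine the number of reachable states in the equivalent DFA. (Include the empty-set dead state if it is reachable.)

Start state of the DFA: {s0}.
{s0} --a--> {s1}  [new]
{s0} --b--> {s1}  [seen]
{s1} --a--> {s2, s4}  [new]
{s1} --b--> {s0}  [seen]
{s2, s4} --a--> {s0, s1, s2, s3, s4}  [new]
{s2, s4} --b--> {s1, s3}  [new]
{s0, s1, s2, s3, s4} --a--> {s0, s1, s2, s3, s4}  [seen]
{s0, s1, s2, s3, s4} --b--> {s0, s1, s3}  [new]
{s1, s3} --a--> {s2, s3, s4}  [new]
{s1, s3} --b--> {s0, s3}  [new]
{s0, s1, s3} --a--> {s1, s2, s3, s4}  [new]
{s0, s1, s3} --b--> {s0, s1, s3}  [seen]
{s2, s3, s4} --a--> {s0, s1, s2, s3, s4}  [seen]
{s2, s3, s4} --b--> {s1, s3}  [seen]
{s0, s3} --a--> {s1, s2, s3}  [new]
{s0, s3} --b--> {s1, s3}  [seen]
{s1, s2, s3, s4} --a--> {s0, s1, s2, s3, s4}  [seen]
{s1, s2, s3, s4} --b--> {s0, s1, s3}  [seen]
{s1, s2, s3} --a--> {s1, s2, s3, s4}  [seen]
{s1, s2, s3} --b--> {s0, s1, s3}  [seen]
Reachable DFA states: {s0}, {s1}, {s2, s4}, {s0, s1, s2, s3, s4}, {s1, s3}, {s0, s1, s3}, {s2, s3, s4}, {s0, s3}, {s1, s2, s3, s4}, {s1, s2, s3}.

10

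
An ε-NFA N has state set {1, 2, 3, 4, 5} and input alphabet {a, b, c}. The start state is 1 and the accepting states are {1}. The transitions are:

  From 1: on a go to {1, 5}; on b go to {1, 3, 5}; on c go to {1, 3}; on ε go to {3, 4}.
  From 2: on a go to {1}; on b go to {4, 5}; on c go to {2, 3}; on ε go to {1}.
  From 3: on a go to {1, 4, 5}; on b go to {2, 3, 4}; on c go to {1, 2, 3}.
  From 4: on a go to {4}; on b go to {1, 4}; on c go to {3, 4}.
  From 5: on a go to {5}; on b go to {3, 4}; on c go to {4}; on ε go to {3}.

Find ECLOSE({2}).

Begin with {2}.
2 →ε {1}; add 1.
1 →ε {3, 4}; add 3, 4.
ε-closure = {1, 2, 3, 4}.

{1, 2, 3, 4}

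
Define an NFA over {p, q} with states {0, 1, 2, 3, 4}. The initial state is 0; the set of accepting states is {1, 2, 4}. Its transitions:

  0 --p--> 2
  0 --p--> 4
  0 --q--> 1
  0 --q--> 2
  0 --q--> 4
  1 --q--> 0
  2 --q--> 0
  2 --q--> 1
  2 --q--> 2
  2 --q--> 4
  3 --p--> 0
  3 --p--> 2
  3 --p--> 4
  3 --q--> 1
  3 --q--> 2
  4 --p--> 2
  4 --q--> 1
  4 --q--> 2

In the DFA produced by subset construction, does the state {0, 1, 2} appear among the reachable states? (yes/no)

Start state of the DFA: {0}.
{0} --p--> {2, 4}  [new]
{0} --q--> {1, 2, 4}  [new]
{2, 4} --p--> {2}  [new]
{2, 4} --q--> {0, 1, 2, 4}  [new]
{1, 2, 4} --p--> {2}  [seen]
{1, 2, 4} --q--> {0, 1, 2, 4}  [seen]
{2} --p--> ∅  [new]
{2} --q--> {0, 1, 2, 4}  [seen]
{0, 1, 2, 4} --p--> {2, 4}  [seen]
{0, 1, 2, 4} --q--> {0, 1, 2, 4}  [seen]
∅ --p--> ∅  [seen]
∅ --q--> ∅  [seen]
Reachable DFA states: {0}, {2, 4}, {1, 2, 4}, {2}, {0, 1, 2, 4}, ∅.
{0, 1, 2} is not among them.

no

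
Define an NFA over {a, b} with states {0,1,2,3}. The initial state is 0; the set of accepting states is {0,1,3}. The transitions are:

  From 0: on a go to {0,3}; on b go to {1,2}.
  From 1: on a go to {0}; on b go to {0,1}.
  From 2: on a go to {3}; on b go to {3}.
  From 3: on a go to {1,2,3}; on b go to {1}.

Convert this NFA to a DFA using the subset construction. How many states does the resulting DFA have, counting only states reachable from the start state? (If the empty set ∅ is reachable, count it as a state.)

Start state of the DFA: {0}.
{0} --a--> {0,3}  [new]
{0} --b--> {1,2}  [new]
{0,3} --a--> {0,1,2,3}  [new]
{0,3} --b--> {1,2}  [seen]
{1,2} --a--> {0,3}  [seen]
{1,2} --b--> {0,1,3}  [new]
{0,1,2,3} --a--> {0,1,2,3}  [seen]
{0,1,2,3} --b--> {0,1,2,3}  [seen]
{0,1,3} --a--> {0,1,2,3}  [seen]
{0,1,3} --b--> {0,1,2}  [new]
{0,1,2} --a--> {0,3}  [seen]
{0,1,2} --b--> {0,1,2,3}  [seen]
Reachable DFA states: {0}, {0,3}, {1,2}, {0,1,2,3}, {0,1,3}, {0,1,2}.

6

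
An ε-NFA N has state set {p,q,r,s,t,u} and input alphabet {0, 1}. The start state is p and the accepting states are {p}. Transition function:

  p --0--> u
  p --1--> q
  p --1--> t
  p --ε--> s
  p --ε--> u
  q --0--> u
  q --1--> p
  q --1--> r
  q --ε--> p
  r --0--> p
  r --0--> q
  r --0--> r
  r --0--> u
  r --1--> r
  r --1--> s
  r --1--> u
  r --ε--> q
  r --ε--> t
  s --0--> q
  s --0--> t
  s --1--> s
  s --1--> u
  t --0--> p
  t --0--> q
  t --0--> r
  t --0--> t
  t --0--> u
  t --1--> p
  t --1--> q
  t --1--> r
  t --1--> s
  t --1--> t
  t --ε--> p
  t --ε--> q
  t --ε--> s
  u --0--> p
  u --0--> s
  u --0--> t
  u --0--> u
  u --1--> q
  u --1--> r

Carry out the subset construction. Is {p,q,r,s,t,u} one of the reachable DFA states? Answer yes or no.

Start state of the DFA: {p,s,u} (ε-closure of the NFA start).
{p,s,u} --0--> {p,q,s,t,u}  [new]
{p,s,u} --1--> {p,q,r,s,t,u}  [new]
{p,q,s,t,u} --0--> {p,q,r,s,t,u}  [seen]
{p,q,s,t,u} --1--> {p,q,r,s,t,u}  [seen]
{p,q,r,s,t,u} --0--> {p,q,r,s,t,u}  [seen]
{p,q,r,s,t,u} --1--> {p,q,r,s,t,u}  [seen]
Reachable DFA states: {p,s,u}, {p,q,s,t,u}, {p,q,r,s,t,u}.
{p,q,r,s,t,u} is among them.

yes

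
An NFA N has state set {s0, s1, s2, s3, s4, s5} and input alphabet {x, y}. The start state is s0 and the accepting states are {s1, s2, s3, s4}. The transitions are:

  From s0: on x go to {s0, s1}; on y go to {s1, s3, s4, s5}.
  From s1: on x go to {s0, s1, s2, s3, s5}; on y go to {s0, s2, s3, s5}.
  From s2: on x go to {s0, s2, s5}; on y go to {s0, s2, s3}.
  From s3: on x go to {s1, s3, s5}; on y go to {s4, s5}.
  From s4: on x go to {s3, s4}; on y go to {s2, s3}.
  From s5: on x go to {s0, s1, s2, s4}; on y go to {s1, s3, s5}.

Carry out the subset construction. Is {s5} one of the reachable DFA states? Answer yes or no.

no

Start state of the DFA: {s0}.
{s0} --x--> {s0, s1}  [new]
{s0} --y--> {s1, s3, s4, s5}  [new]
{s0, s1} --x--> {s0, s1, s2, s3, s5}  [new]
{s0, s1} --y--> {s0, s1, s2, s3, s4, s5}  [new]
{s1, s3, s4, s5} --x--> {s0, s1, s2, s3, s4, s5}  [seen]
{s1, s3, s4, s5} --y--> {s0, s1, s2, s3, s4, s5}  [seen]
{s0, s1, s2, s3, s5} --x--> {s0, s1, s2, s3, s4, s5}  [seen]
{s0, s1, s2, s3, s5} --y--> {s0, s1, s2, s3, s4, s5}  [seen]
{s0, s1, s2, s3, s4, s5} --x--> {s0, s1, s2, s3, s4, s5}  [seen]
{s0, s1, s2, s3, s4, s5} --y--> {s0, s1, s2, s3, s4, s5}  [seen]
Reachable DFA states: {s0}, {s0, s1}, {s1, s3, s4, s5}, {s0, s1, s2, s3, s5}, {s0, s1, s2, s3, s4, s5}.
{s5} is not among them.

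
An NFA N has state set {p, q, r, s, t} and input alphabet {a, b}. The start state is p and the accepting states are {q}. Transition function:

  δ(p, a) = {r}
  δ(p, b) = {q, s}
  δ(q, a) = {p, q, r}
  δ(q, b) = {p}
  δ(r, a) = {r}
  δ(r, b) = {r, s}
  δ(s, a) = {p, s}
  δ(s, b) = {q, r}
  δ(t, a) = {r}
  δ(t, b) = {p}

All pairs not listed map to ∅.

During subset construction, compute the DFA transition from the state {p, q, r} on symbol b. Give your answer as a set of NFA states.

δ(p,b) = {q, s}; δ(q,b) = {p}; δ(r,b) = {r, s}.
Union: {p, q, r, s}.

{p, q, r, s}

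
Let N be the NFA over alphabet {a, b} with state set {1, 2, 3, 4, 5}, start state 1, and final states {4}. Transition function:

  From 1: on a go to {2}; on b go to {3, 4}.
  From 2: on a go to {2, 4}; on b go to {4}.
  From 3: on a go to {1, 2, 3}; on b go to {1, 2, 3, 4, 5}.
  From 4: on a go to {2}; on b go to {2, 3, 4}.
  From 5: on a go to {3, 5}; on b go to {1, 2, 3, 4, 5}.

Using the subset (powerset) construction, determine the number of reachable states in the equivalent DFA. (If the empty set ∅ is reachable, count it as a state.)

9

Start state of the DFA: {1}.
{1} --a--> {2}  [new]
{1} --b--> {3, 4}  [new]
{2} --a--> {2, 4}  [new]
{2} --b--> {4}  [new]
{3, 4} --a--> {1, 2, 3}  [new]
{3, 4} --b--> {1, 2, 3, 4, 5}  [new]
{2, 4} --a--> {2, 4}  [seen]
{2, 4} --b--> {2, 3, 4}  [new]
{4} --a--> {2}  [seen]
{4} --b--> {2, 3, 4}  [seen]
{1, 2, 3} --a--> {1, 2, 3, 4}  [new]
{1, 2, 3} --b--> {1, 2, 3, 4, 5}  [seen]
{1, 2, 3, 4, 5} --a--> {1, 2, 3, 4, 5}  [seen]
{1, 2, 3, 4, 5} --b--> {1, 2, 3, 4, 5}  [seen]
{2, 3, 4} --a--> {1, 2, 3, 4}  [seen]
{2, 3, 4} --b--> {1, 2, 3, 4, 5}  [seen]
{1, 2, 3, 4} --a--> {1, 2, 3, 4}  [seen]
{1, 2, 3, 4} --b--> {1, 2, 3, 4, 5}  [seen]
Reachable DFA states: {1}, {2}, {3, 4}, {2, 4}, {4}, {1, 2, 3}, {1, 2, 3, 4, 5}, {2, 3, 4}, {1, 2, 3, 4}.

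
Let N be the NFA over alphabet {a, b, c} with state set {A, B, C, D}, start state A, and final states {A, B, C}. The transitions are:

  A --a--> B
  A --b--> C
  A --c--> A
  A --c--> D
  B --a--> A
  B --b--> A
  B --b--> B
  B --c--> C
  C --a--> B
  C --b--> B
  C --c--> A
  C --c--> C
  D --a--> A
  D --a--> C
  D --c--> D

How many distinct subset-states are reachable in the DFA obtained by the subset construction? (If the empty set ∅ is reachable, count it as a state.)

Start state of the DFA: {A}.
{A} --a--> {B}  [new]
{A} --b--> {C}  [new]
{A} --c--> {A, D}  [new]
{B} --a--> {A}  [seen]
{B} --b--> {A, B}  [new]
{B} --c--> {C}  [seen]
{C} --a--> {B}  [seen]
{C} --b--> {B}  [seen]
{C} --c--> {A, C}  [new]
{A, D} --a--> {A, B, C}  [new]
{A, D} --b--> {C}  [seen]
{A, D} --c--> {A, D}  [seen]
{A, B} --a--> {A, B}  [seen]
{A, B} --b--> {A, B, C}  [seen]
{A, B} --c--> {A, C, D}  [new]
{A, C} --a--> {B}  [seen]
{A, C} --b--> {B, C}  [new]
{A, C} --c--> {A, C, D}  [seen]
{A, B, C} --a--> {A, B}  [seen]
{A, B, C} --b--> {A, B, C}  [seen]
{A, B, C} --c--> {A, C, D}  [seen]
{A, C, D} --a--> {A, B, C}  [seen]
{A, C, D} --b--> {B, C}  [seen]
{A, C, D} --c--> {A, C, D}  [seen]
{B, C} --a--> {A, B}  [seen]
{B, C} --b--> {A, B}  [seen]
{B, C} --c--> {A, C}  [seen]
Reachable DFA states: {A}, {B}, {C}, {A, D}, {A, B}, {A, C}, {A, B, C}, {A, C, D}, {B, C}.

9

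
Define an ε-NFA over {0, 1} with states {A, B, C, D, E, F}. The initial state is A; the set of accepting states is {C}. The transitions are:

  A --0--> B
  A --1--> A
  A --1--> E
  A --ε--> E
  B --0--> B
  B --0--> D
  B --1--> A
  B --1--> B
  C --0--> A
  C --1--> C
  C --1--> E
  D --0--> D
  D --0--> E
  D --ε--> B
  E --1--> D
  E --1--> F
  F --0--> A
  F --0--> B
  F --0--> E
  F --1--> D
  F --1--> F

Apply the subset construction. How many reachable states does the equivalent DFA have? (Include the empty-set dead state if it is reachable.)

Start state of the DFA: {A, E} (ε-closure of the NFA start).
{A, E} --0--> {B}  [new]
{A, E} --1--> {A, B, D, E, F}  [new]
{B} --0--> {B, D}  [new]
{B} --1--> {A, B, E}  [new]
{A, B, D, E, F} --0--> {A, B, D, E}  [new]
{A, B, D, E, F} --1--> {A, B, D, E, F}  [seen]
{B, D} --0--> {B, D, E}  [new]
{B, D} --1--> {A, B, E}  [seen]
{A, B, E} --0--> {B, D}  [seen]
{A, B, E} --1--> {A, B, D, E, F}  [seen]
{A, B, D, E} --0--> {B, D, E}  [seen]
{A, B, D, E} --1--> {A, B, D, E, F}  [seen]
{B, D, E} --0--> {B, D, E}  [seen]
{B, D, E} --1--> {A, B, D, E, F}  [seen]
Reachable DFA states: {A, E}, {B}, {A, B, D, E, F}, {B, D}, {A, B, E}, {A, B, D, E}, {B, D, E}.

7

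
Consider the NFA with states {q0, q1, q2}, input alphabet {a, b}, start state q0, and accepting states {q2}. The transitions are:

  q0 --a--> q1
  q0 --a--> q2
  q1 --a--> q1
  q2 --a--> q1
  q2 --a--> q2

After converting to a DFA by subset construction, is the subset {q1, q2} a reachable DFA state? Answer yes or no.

Start state of the DFA: {q0}.
{q0} --a--> {q1, q2}  [new]
{q0} --b--> ∅  [new]
{q1, q2} --a--> {q1, q2}  [seen]
{q1, q2} --b--> ∅  [seen]
∅ --a--> ∅  [seen]
∅ --b--> ∅  [seen]
Reachable DFA states: {q0}, {q1, q2}, ∅.
{q1, q2} is among them.

yes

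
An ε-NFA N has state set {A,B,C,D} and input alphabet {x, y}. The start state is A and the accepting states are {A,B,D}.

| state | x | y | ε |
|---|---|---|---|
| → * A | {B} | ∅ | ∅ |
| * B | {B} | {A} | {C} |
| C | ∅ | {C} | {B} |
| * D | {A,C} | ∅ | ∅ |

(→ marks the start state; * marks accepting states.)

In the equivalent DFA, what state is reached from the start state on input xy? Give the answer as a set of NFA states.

{A,B,C}

Start: {A}.
δ(A,x) = {B}.
Union: {B}.
ε-closure gives {B,C}.
After x: {B,C}.
δ(B,y) = {A}; δ(C,y) = {C}.
Union: {A,C}.
ε-closure gives {A,B,C}.
After y: {A,B,C}.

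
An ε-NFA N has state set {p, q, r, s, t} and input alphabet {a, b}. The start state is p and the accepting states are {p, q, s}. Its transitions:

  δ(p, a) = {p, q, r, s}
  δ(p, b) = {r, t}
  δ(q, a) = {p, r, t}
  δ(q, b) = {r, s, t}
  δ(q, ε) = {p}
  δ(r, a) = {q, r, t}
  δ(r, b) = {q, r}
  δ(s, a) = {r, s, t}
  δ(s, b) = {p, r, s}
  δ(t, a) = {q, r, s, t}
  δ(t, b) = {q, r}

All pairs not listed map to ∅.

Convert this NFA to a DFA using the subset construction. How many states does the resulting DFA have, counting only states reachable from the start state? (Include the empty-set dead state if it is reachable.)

Start state of the DFA: {p} (ε-closure of the NFA start).
{p} --a--> {p, q, r, s}  [new]
{p} --b--> {r, t}  [new]
{p, q, r, s} --a--> {p, q, r, s, t}  [new]
{p, q, r, s} --b--> {p, q, r, s, t}  [seen]
{r, t} --a--> {p, q, r, s, t}  [seen]
{r, t} --b--> {p, q, r}  [new]
{p, q, r, s, t} --a--> {p, q, r, s, t}  [seen]
{p, q, r, s, t} --b--> {p, q, r, s, t}  [seen]
{p, q, r} --a--> {p, q, r, s, t}  [seen]
{p, q, r} --b--> {p, q, r, s, t}  [seen]
Reachable DFA states: {p}, {p, q, r, s}, {r, t}, {p, q, r, s, t}, {p, q, r}.

5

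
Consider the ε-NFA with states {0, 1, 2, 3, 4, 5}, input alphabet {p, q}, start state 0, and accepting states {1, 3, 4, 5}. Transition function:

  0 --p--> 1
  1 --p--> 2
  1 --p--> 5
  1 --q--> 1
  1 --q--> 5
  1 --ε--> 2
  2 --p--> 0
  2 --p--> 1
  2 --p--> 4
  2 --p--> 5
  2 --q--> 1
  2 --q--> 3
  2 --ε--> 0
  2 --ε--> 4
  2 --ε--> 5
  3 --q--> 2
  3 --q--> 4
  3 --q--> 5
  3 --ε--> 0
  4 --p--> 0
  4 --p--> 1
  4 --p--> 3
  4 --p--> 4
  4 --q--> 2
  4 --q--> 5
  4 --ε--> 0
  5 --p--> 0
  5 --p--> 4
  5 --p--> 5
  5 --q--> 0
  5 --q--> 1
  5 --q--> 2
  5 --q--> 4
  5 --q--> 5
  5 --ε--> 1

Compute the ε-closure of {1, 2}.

Begin with {1, 2}.
2 →ε {0, 4, 5}; add 0, 4, 5.
ε-closure = {0, 1, 2, 4, 5}.

{0, 1, 2, 4, 5}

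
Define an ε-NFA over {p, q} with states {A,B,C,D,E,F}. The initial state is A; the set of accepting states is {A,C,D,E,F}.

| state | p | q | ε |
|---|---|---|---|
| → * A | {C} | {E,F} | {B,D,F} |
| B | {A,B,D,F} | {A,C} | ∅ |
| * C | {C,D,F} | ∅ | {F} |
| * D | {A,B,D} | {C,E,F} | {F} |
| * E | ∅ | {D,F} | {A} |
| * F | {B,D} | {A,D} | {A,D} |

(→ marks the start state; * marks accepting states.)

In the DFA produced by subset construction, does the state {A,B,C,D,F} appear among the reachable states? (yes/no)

yes

Start state of the DFA: {A,B,D,F} (ε-closure of the NFA start).
{A,B,D,F} --p--> {A,B,C,D,F}  [new]
{A,B,D,F} --q--> {A,B,C,D,E,F}  [new]
{A,B,C,D,F} --p--> {A,B,C,D,F}  [seen]
{A,B,C,D,F} --q--> {A,B,C,D,E,F}  [seen]
{A,B,C,D,E,F} --p--> {A,B,C,D,F}  [seen]
{A,B,C,D,E,F} --q--> {A,B,C,D,E,F}  [seen]
Reachable DFA states: {A,B,D,F}, {A,B,C,D,F}, {A,B,C,D,E,F}.
{A,B,C,D,F} is among them.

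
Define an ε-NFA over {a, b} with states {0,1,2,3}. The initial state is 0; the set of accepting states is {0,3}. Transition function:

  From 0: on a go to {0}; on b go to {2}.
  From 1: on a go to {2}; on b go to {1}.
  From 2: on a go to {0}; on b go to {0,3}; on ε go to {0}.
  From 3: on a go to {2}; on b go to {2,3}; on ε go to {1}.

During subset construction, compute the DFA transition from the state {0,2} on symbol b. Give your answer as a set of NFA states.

δ(0,b) = {2}; δ(2,b) = {0,3}.
Union: {0,2,3}.
ε-closure gives {0,1,2,3}.

{0,1,2,3}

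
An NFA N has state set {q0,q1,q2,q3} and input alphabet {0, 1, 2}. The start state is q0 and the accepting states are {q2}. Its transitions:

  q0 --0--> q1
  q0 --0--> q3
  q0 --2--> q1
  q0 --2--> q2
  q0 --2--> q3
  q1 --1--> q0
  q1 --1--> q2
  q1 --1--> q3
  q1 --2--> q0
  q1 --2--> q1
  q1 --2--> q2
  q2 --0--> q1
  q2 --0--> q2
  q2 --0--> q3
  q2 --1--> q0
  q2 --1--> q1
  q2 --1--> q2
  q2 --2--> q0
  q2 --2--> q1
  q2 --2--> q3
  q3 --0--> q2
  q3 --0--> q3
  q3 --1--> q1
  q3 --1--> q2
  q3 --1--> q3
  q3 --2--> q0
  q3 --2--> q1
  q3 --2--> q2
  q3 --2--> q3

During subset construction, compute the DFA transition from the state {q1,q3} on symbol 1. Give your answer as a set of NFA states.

δ(q1,1) = {q0,q2,q3}; δ(q3,1) = {q1,q2,q3}.
Union: {q0,q1,q2,q3}.

{q0,q1,q2,q3}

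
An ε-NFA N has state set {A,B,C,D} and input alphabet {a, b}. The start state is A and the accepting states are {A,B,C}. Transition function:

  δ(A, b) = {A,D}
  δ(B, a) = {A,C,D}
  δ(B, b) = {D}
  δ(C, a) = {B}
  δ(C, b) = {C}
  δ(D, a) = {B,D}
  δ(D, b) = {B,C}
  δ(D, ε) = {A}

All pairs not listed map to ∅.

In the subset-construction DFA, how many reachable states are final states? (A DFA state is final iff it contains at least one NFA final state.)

4

Start state of the DFA: {A} (ε-closure of the NFA start).
{A} --a--> ∅  [new]
{A} --b--> {A,D}  [new]
∅ --a--> ∅  [seen]
∅ --b--> ∅  [seen]
{A,D} --a--> {A,B,D}  [new]
{A,D} --b--> {A,B,C,D}  [new]
{A,B,D} --a--> {A,B,C,D}  [seen]
{A,B,D} --b--> {A,B,C,D}  [seen]
{A,B,C,D} --a--> {A,B,C,D}  [seen]
{A,B,C,D} --b--> {A,B,C,D}  [seen]
Reachable DFA states: {A}, ∅, {A,D}, {A,B,D}, {A,B,C,D}.
Accepting DFA states (contain an NFA accepting state): {A}, {A,D}, {A,B,D}, {A,B,C,D}.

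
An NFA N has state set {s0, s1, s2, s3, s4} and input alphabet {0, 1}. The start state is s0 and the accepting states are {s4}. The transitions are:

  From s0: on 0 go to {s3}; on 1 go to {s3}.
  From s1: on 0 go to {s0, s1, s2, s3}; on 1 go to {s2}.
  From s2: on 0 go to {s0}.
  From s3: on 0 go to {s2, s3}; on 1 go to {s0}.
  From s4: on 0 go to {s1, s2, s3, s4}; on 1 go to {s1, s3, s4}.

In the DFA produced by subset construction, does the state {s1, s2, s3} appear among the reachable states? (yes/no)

no

Start state of the DFA: {s0}.
{s0} --0--> {s3}  [new]
{s0} --1--> {s3}  [seen]
{s3} --0--> {s2, s3}  [new]
{s3} --1--> {s0}  [seen]
{s2, s3} --0--> {s0, s2, s3}  [new]
{s2, s3} --1--> {s0}  [seen]
{s0, s2, s3} --0--> {s0, s2, s3}  [seen]
{s0, s2, s3} --1--> {s0, s3}  [new]
{s0, s3} --0--> {s2, s3}  [seen]
{s0, s3} --1--> {s0, s3}  [seen]
Reachable DFA states: {s0}, {s3}, {s2, s3}, {s0, s2, s3}, {s0, s3}.
{s1, s2, s3} is not among them.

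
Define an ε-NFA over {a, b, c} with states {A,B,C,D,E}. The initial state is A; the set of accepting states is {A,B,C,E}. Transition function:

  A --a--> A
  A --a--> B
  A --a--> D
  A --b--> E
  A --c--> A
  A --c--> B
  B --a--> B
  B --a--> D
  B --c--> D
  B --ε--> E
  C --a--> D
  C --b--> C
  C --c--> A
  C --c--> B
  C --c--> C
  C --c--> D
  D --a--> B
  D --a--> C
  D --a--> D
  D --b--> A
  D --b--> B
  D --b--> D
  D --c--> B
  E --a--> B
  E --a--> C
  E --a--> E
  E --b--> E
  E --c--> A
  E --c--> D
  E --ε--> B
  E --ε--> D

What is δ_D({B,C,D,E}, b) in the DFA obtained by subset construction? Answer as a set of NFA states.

{A,B,C,D,E}

δ(B,b) = ∅; δ(C,b) = {C}; δ(D,b) = {A,B,D}; δ(E,b) = {E}.
Union: {A,B,C,D,E}.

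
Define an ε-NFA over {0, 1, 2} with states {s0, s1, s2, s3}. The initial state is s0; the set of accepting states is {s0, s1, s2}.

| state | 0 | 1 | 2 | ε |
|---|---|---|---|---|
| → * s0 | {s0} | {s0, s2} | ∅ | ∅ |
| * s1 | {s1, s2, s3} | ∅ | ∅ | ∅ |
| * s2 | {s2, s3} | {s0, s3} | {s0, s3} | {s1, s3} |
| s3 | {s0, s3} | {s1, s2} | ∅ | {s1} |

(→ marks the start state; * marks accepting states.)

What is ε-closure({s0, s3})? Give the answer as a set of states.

Begin with {s0, s3}.
s3 →ε {s1}; add s1.
ε-closure = {s0, s1, s3}.

{s0, s1, s3}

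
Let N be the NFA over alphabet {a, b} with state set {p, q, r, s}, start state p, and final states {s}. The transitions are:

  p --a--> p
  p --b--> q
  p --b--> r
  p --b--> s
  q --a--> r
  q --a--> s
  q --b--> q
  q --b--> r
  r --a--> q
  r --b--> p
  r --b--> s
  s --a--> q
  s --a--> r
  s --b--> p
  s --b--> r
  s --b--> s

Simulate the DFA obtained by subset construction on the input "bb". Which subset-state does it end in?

Start: {p}.
δ(p,b) = {q, r, s}.
Union: {q, r, s}.
After b: {q, r, s}.
δ(q,b) = {q, r}; δ(r,b) = {p, s}; δ(s,b) = {p, r, s}.
Union: {p, q, r, s}.
After b: {p, q, r, s}.

{p, q, r, s}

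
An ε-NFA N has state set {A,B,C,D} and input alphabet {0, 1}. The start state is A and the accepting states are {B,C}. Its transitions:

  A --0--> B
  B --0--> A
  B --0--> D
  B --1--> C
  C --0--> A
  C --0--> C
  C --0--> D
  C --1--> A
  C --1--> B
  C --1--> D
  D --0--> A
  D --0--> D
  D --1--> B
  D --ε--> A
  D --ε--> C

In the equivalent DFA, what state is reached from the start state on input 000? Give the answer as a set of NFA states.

{A,B,C,D}

Start: {A}.
δ(A,0) = {B}.
Union: {B}.
After 0: {B}.
δ(B,0) = {A,D}.
Union: {A,D}.
ε-closure gives {A,C,D}.
After 0: {A,C,D}.
δ(A,0) = {B}; δ(C,0) = {A,C,D}; δ(D,0) = {A,D}.
Union: {A,B,C,D}.
After 0: {A,B,C,D}.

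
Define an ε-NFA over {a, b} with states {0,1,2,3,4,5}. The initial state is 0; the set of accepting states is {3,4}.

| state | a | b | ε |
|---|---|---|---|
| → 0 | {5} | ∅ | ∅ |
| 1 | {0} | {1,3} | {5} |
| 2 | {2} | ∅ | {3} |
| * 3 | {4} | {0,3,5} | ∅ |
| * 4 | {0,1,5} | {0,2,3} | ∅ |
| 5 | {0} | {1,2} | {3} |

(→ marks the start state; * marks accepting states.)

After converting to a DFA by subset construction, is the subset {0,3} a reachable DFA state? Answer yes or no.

Start state of the DFA: {0} (ε-closure of the NFA start).
{0} --a--> {3,5}  [new]
{0} --b--> ∅  [new]
{3,5} --a--> {0,4}  [new]
{3,5} --b--> {0,1,2,3,5}  [new]
∅ --a--> ∅  [seen]
∅ --b--> ∅  [seen]
{0,4} --a--> {0,1,3,5}  [new]
{0,4} --b--> {0,2,3}  [new]
{0,1,2,3,5} --a--> {0,2,3,4,5}  [new]
{0,1,2,3,5} --b--> {0,1,2,3,5}  [seen]
{0,1,3,5} --a--> {0,3,4,5}  [new]
{0,1,3,5} --b--> {0,1,2,3,5}  [seen]
{0,2,3} --a--> {2,3,4,5}  [new]
{0,2,3} --b--> {0,3,5}  [new]
{0,2,3,4,5} --a--> {0,1,2,3,4,5}  [new]
{0,2,3,4,5} --b--> {0,1,2,3,5}  [seen]
{0,3,4,5} --a--> {0,1,3,4,5}  [new]
{0,3,4,5} --b--> {0,1,2,3,5}  [seen]
{2,3,4,5} --a--> {0,1,2,3,4,5}  [seen]
{2,3,4,5} --b--> {0,1,2,3,5}  [seen]
{0,3,5} --a--> {0,3,4,5}  [seen]
{0,3,5} --b--> {0,1,2,3,5}  [seen]
{0,1,2,3,4,5} --a--> {0,1,2,3,4,5}  [seen]
{0,1,2,3,4,5} --b--> {0,1,2,3,5}  [seen]
{0,1,3,4,5} --a--> {0,1,3,4,5}  [seen]
{0,1,3,4,5} --b--> {0,1,2,3,5}  [seen]
Reachable DFA states: {0}, {3,5}, ∅, {0,4}, {0,1,2,3,5}, {0,1,3,5}, {0,2,3}, {0,2,3,4,5}, {0,3,4,5}, {2,3,4,5}, {0,3,5}, {0,1,2,3,4,5}, {0,1,3,4,5}.
{0,3} is not among them.

no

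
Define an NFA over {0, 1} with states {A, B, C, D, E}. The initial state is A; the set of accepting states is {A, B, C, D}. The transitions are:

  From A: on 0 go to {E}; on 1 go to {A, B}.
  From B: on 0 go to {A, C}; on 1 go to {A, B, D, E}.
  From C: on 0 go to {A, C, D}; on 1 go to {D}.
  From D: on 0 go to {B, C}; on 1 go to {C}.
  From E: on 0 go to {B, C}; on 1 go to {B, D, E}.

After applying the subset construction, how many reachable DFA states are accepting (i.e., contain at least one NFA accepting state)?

Start state of the DFA: {A}.
{A} --0--> {E}  [new]
{A} --1--> {A, B}  [new]
{E} --0--> {B, C}  [new]
{E} --1--> {B, D, E}  [new]
{A, B} --0--> {A, C, E}  [new]
{A, B} --1--> {A, B, D, E}  [new]
{B, C} --0--> {A, C, D}  [new]
{B, C} --1--> {A, B, D, E}  [seen]
{B, D, E} --0--> {A, B, C}  [new]
{B, D, E} --1--> {A, B, C, D, E}  [new]
{A, C, E} --0--> {A, B, C, D, E}  [seen]
{A, C, E} --1--> {A, B, D, E}  [seen]
{A, B, D, E} --0--> {A, B, C, E}  [new]
{A, B, D, E} --1--> {A, B, C, D, E}  [seen]
{A, C, D} --0--> {A, B, C, D, E}  [seen]
{A, C, D} --1--> {A, B, C, D}  [new]
{A, B, C} --0--> {A, C, D, E}  [new]
{A, B, C} --1--> {A, B, D, E}  [seen]
{A, B, C, D, E} --0--> {A, B, C, D, E}  [seen]
{A, B, C, D, E} --1--> {A, B, C, D, E}  [seen]
{A, B, C, E} --0--> {A, B, C, D, E}  [seen]
{A, B, C, E} --1--> {A, B, D, E}  [seen]
{A, B, C, D} --0--> {A, B, C, D, E}  [seen]
{A, B, C, D} --1--> {A, B, C, D, E}  [seen]
{A, C, D, E} --0--> {A, B, C, D, E}  [seen]
{A, C, D, E} --1--> {A, B, C, D, E}  [seen]
Reachable DFA states: {A}, {E}, {A, B}, {B, C}, {B, D, E}, {A, C, E}, {A, B, D, E}, {A, C, D}, {A, B, C}, {A, B, C, D, E}, {A, B, C, E}, {A, B, C, D}, {A, C, D, E}.
Accepting DFA states (contain an NFA accepting state): {A}, {A, B}, {B, C}, {B, D, E}, {A, C, E}, {A, B, D, E}, {A, C, D}, {A, B, C}, {A, B, C, D, E}, {A, B, C, E}, {A, B, C, D}, {A, C, D, E}.

12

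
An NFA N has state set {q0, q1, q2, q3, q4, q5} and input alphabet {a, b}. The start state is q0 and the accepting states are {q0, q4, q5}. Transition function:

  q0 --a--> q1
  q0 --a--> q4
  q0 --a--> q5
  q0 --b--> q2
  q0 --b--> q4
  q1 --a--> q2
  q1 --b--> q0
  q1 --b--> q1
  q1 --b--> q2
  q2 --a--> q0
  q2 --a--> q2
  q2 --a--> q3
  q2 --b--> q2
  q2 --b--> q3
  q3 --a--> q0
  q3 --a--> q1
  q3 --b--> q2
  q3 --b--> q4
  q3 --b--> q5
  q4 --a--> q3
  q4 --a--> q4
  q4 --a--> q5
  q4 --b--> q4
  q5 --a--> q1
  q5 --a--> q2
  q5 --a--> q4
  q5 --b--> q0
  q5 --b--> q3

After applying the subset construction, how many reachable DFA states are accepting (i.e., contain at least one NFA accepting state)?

9

Start state of the DFA: {q0}.
{q0} --a--> {q1, q4, q5}  [new]
{q0} --b--> {q2, q4}  [new]
{q1, q4, q5} --a--> {q1, q2, q3, q4, q5}  [new]
{q1, q4, q5} --b--> {q0, q1, q2, q3, q4}  [new]
{q2, q4} --a--> {q0, q2, q3, q4, q5}  [new]
{q2, q4} --b--> {q2, q3, q4}  [new]
{q1, q2, q3, q4, q5} --a--> {q0, q1, q2, q3, q4, q5}  [new]
{q1, q2, q3, q4, q5} --b--> {q0, q1, q2, q3, q4, q5}  [seen]
{q0, q1, q2, q3, q4} --a--> {q0, q1, q2, q3, q4, q5}  [seen]
{q0, q1, q2, q3, q4} --b--> {q0, q1, q2, q3, q4, q5}  [seen]
{q0, q2, q3, q4, q5} --a--> {q0, q1, q2, q3, q4, q5}  [seen]
{q0, q2, q3, q4, q5} --b--> {q0, q2, q3, q4, q5}  [seen]
{q2, q3, q4} --a--> {q0, q1, q2, q3, q4, q5}  [seen]
{q2, q3, q4} --b--> {q2, q3, q4, q5}  [new]
{q0, q1, q2, q3, q4, q5} --a--> {q0, q1, q2, q3, q4, q5}  [seen]
{q0, q1, q2, q3, q4, q5} --b--> {q0, q1, q2, q3, q4, q5}  [seen]
{q2, q3, q4, q5} --a--> {q0, q1, q2, q3, q4, q5}  [seen]
{q2, q3, q4, q5} --b--> {q0, q2, q3, q4, q5}  [seen]
Reachable DFA states: {q0}, {q1, q4, q5}, {q2, q4}, {q1, q2, q3, q4, q5}, {q0, q1, q2, q3, q4}, {q0, q2, q3, q4, q5}, {q2, q3, q4}, {q0, q1, q2, q3, q4, q5}, {q2, q3, q4, q5}.
Accepting DFA states (contain an NFA accepting state): {q0}, {q1, q4, q5}, {q2, q4}, {q1, q2, q3, q4, q5}, {q0, q1, q2, q3, q4}, {q0, q2, q3, q4, q5}, {q2, q3, q4}, {q0, q1, q2, q3, q4, q5}, {q2, q3, q4, q5}.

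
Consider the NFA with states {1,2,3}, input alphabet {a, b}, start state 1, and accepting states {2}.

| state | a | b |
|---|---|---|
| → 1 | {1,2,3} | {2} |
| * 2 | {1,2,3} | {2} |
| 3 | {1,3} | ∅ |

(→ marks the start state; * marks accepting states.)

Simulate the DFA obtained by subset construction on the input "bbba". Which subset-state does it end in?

Start: {1}.
δ(1,b) = {2}.
Union: {2}.
After b: {2}.
δ(2,b) = {2}.
Union: {2}.
After b: {2}.
δ(2,b) = {2}.
Union: {2}.
After b: {2}.
δ(2,a) = {1,2,3}.
Union: {1,2,3}.
After a: {1,2,3}.

{1,2,3}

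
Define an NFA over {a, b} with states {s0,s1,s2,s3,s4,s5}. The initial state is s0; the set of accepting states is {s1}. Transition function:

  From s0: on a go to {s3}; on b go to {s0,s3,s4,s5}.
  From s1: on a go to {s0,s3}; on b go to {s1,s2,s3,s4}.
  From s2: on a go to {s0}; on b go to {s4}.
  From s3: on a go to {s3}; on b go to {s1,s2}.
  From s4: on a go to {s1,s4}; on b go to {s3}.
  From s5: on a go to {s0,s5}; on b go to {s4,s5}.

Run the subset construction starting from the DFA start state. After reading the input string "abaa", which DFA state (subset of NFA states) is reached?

Start: {s0}.
δ(s0,a) = {s3}.
Union: {s3}.
After a: {s3}.
δ(s3,b) = {s1,s2}.
Union: {s1,s2}.
After b: {s1,s2}.
δ(s1,a) = {s0,s3}; δ(s2,a) = {s0}.
Union: {s0,s3}.
After a: {s0,s3}.
δ(s0,a) = {s3}; δ(s3,a) = {s3}.
Union: {s3}.
After a: {s3}.

{s3}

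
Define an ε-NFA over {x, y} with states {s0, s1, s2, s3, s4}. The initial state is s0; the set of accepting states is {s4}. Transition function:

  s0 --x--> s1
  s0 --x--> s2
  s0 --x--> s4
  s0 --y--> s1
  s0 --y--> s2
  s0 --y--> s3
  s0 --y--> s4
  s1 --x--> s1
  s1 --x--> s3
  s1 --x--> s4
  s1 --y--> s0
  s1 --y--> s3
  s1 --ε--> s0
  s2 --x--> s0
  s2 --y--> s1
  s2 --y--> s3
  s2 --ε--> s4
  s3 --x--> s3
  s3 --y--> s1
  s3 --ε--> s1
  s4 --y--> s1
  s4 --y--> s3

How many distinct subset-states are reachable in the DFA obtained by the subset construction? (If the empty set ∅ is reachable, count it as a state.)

3

Start state of the DFA: {s0} (ε-closure of the NFA start).
{s0} --x--> {s0, s1, s2, s4}  [new]
{s0} --y--> {s0, s1, s2, s3, s4}  [new]
{s0, s1, s2, s4} --x--> {s0, s1, s2, s3, s4}  [seen]
{s0, s1, s2, s4} --y--> {s0, s1, s2, s3, s4}  [seen]
{s0, s1, s2, s3, s4} --x--> {s0, s1, s2, s3, s4}  [seen]
{s0, s1, s2, s3, s4} --y--> {s0, s1, s2, s3, s4}  [seen]
Reachable DFA states: {s0}, {s0, s1, s2, s4}, {s0, s1, s2, s3, s4}.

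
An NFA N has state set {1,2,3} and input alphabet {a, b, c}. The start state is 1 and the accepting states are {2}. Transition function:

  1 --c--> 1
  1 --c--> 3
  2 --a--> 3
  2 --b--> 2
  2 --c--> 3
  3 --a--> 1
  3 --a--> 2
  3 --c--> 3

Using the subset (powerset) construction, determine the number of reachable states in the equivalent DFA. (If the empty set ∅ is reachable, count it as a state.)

Start state of the DFA: {1}.
{1} --a--> ∅  [new]
{1} --b--> ∅  [seen]
{1} --c--> {1,3}  [new]
∅ --a--> ∅  [seen]
∅ --b--> ∅  [seen]
∅ --c--> ∅  [seen]
{1,3} --a--> {1,2}  [new]
{1,3} --b--> ∅  [seen]
{1,3} --c--> {1,3}  [seen]
{1,2} --a--> {3}  [new]
{1,2} --b--> {2}  [new]
{1,2} --c--> {1,3}  [seen]
{3} --a--> {1,2}  [seen]
{3} --b--> ∅  [seen]
{3} --c--> {3}  [seen]
{2} --a--> {3}  [seen]
{2} --b--> {2}  [seen]
{2} --c--> {3}  [seen]
Reachable DFA states: {1}, ∅, {1,3}, {1,2}, {3}, {2}.

6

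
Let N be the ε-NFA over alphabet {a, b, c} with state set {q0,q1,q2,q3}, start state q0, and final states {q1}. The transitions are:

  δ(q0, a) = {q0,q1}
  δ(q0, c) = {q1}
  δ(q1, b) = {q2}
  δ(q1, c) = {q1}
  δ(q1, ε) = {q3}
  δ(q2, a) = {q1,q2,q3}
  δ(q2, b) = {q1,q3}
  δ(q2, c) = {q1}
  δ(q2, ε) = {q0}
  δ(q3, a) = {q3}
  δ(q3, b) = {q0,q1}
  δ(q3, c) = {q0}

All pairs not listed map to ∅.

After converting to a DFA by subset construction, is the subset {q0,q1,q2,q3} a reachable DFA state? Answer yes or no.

yes

Start state of the DFA: {q0} (ε-closure of the NFA start).
{q0} --a--> {q0,q1,q3}  [new]
{q0} --b--> ∅  [new]
{q0} --c--> {q1,q3}  [new]
{q0,q1,q3} --a--> {q0,q1,q3}  [seen]
{q0,q1,q3} --b--> {q0,q1,q2,q3}  [new]
{q0,q1,q3} --c--> {q0,q1,q3}  [seen]
∅ --a--> ∅  [seen]
∅ --b--> ∅  [seen]
∅ --c--> ∅  [seen]
{q1,q3} --a--> {q3}  [new]
{q1,q3} --b--> {q0,q1,q2,q3}  [seen]
{q1,q3} --c--> {q0,q1,q3}  [seen]
{q0,q1,q2,q3} --a--> {q0,q1,q2,q3}  [seen]
{q0,q1,q2,q3} --b--> {q0,q1,q2,q3}  [seen]
{q0,q1,q2,q3} --c--> {q0,q1,q3}  [seen]
{q3} --a--> {q3}  [seen]
{q3} --b--> {q0,q1,q3}  [seen]
{q3} --c--> {q0}  [seen]
Reachable DFA states: {q0}, {q0,q1,q3}, ∅, {q1,q3}, {q0,q1,q2,q3}, {q3}.
{q0,q1,q2,q3} is among them.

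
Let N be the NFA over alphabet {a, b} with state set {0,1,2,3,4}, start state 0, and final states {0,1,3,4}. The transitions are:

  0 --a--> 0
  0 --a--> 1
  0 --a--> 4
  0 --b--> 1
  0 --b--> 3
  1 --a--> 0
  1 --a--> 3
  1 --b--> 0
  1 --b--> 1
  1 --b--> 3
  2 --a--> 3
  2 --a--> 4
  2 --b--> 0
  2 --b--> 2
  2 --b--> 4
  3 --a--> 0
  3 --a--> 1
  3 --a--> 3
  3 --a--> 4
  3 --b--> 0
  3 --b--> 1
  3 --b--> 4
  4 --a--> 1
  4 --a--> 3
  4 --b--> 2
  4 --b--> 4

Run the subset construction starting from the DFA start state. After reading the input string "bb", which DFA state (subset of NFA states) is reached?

{0,1,3,4}

Start: {0}.
δ(0,b) = {1,3}.
Union: {1,3}.
After b: {1,3}.
δ(1,b) = {0,1,3}; δ(3,b) = {0,1,4}.
Union: {0,1,3,4}.
After b: {0,1,3,4}.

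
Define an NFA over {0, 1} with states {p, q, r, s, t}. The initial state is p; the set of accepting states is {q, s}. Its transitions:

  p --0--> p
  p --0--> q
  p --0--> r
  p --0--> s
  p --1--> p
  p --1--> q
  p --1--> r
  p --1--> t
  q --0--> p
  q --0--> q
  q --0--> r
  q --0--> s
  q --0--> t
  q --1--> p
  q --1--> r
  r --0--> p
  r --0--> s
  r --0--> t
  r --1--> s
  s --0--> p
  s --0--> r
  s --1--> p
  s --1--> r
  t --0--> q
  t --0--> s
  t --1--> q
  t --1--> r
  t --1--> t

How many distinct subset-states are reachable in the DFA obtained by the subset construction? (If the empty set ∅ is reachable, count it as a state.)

4

Start state of the DFA: {p}.
{p} --0--> {p, q, r, s}  [new]
{p} --1--> {p, q, r, t}  [new]
{p, q, r, s} --0--> {p, q, r, s, t}  [new]
{p, q, r, s} --1--> {p, q, r, s, t}  [seen]
{p, q, r, t} --0--> {p, q, r, s, t}  [seen]
{p, q, r, t} --1--> {p, q, r, s, t}  [seen]
{p, q, r, s, t} --0--> {p, q, r, s, t}  [seen]
{p, q, r, s, t} --1--> {p, q, r, s, t}  [seen]
Reachable DFA states: {p}, {p, q, r, s}, {p, q, r, t}, {p, q, r, s, t}.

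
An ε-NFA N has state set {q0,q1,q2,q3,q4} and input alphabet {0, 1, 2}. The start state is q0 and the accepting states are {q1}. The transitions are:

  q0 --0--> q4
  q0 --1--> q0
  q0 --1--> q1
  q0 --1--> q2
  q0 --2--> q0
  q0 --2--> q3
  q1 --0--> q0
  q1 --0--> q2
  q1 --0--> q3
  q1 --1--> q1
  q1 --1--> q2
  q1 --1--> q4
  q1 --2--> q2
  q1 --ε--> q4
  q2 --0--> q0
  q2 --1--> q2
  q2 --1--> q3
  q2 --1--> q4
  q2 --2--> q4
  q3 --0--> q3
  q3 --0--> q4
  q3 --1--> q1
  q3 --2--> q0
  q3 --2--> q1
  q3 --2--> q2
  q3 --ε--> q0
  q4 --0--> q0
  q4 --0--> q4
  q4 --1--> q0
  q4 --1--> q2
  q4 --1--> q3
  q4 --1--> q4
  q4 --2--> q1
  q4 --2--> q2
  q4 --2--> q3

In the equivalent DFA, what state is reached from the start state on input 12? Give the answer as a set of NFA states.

Start: {q0}.
δ(q0,1) = {q0,q1,q2}.
Union: {q0,q1,q2}.
ε-closure gives {q0,q1,q2,q4}.
After 1: {q0,q1,q2,q4}.
δ(q0,2) = {q0,q3}; δ(q1,2) = {q2}; δ(q2,2) = {q4}; δ(q4,2) = {q1,q2,q3}.
Union: {q0,q1,q2,q3,q4}.
After 2: {q0,q1,q2,q3,q4}.

{q0,q1,q2,q3,q4}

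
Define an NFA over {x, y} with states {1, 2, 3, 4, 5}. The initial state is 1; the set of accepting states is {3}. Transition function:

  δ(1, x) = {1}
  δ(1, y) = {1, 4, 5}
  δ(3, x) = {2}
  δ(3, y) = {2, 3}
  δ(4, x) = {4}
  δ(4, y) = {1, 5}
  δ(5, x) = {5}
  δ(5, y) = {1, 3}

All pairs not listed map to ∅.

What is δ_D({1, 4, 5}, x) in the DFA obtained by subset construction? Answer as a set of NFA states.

{1, 4, 5}

δ(1,x) = {1}; δ(4,x) = {4}; δ(5,x) = {5}.
Union: {1, 4, 5}.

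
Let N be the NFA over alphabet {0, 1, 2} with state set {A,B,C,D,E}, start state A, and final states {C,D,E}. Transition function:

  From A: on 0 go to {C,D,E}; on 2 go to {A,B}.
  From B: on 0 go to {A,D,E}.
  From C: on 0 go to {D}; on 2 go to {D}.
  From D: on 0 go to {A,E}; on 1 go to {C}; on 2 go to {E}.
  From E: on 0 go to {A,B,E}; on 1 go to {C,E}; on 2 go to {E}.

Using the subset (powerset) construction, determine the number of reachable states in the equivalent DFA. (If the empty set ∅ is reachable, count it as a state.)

Start state of the DFA: {A}.
{A} --0--> {C,D,E}  [new]
{A} --1--> ∅  [new]
{A} --2--> {A,B}  [new]
{C,D,E} --0--> {A,B,D,E}  [new]
{C,D,E} --1--> {C,E}  [new]
{C,D,E} --2--> {D,E}  [new]
∅ --0--> ∅  [seen]
∅ --1--> ∅  [seen]
∅ --2--> ∅  [seen]
{A,B} --0--> {A,C,D,E}  [new]
{A,B} --1--> ∅  [seen]
{A,B} --2--> {A,B}  [seen]
{A,B,D,E} --0--> {A,B,C,D,E}  [new]
{A,B,D,E} --1--> {C,E}  [seen]
{A,B,D,E} --2--> {A,B,E}  [new]
{C,E} --0--> {A,B,D,E}  [seen]
{C,E} --1--> {C,E}  [seen]
{C,E} --2--> {D,E}  [seen]
{D,E} --0--> {A,B,E}  [seen]
{D,E} --1--> {C,E}  [seen]
{D,E} --2--> {E}  [new]
{A,C,D,E} --0--> {A,B,C,D,E}  [seen]
{A,C,D,E} --1--> {C,E}  [seen]
{A,C,D,E} --2--> {A,B,D,E}  [seen]
{A,B,C,D,E} --0--> {A,B,C,D,E}  [seen]
{A,B,C,D,E} --1--> {C,E}  [seen]
{A,B,C,D,E} --2--> {A,B,D,E}  [seen]
{A,B,E} --0--> {A,B,C,D,E}  [seen]
{A,B,E} --1--> {C,E}  [seen]
{A,B,E} --2--> {A,B,E}  [seen]
{E} --0--> {A,B,E}  [seen]
{E} --1--> {C,E}  [seen]
{E} --2--> {E}  [seen]
Reachable DFA states: {A}, {C,D,E}, ∅, {A,B}, {A,B,D,E}, {C,E}, {D,E}, {A,C,D,E}, {A,B,C,D,E}, {A,B,E}, {E}.

11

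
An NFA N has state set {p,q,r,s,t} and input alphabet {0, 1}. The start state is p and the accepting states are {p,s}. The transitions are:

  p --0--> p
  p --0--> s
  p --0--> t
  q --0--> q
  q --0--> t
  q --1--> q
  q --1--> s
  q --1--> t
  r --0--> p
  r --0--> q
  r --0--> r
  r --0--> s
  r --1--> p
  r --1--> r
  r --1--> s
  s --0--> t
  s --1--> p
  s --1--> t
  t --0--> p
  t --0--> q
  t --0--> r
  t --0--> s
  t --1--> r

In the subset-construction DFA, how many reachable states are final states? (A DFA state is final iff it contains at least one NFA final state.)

Start state of the DFA: {p}.
{p} --0--> {p,s,t}  [new]
{p} --1--> ∅  [new]
{p,s,t} --0--> {p,q,r,s,t}  [new]
{p,s,t} --1--> {p,r,t}  [new]
∅ --0--> ∅  [seen]
∅ --1--> ∅  [seen]
{p,q,r,s,t} --0--> {p,q,r,s,t}  [seen]
{p,q,r,s,t} --1--> {p,q,r,s,t}  [seen]
{p,r,t} --0--> {p,q,r,s,t}  [seen]
{p,r,t} --1--> {p,r,s}  [new]
{p,r,s} --0--> {p,q,r,s,t}  [seen]
{p,r,s} --1--> {p,r,s,t}  [new]
{p,r,s,t} --0--> {p,q,r,s,t}  [seen]
{p,r,s,t} --1--> {p,r,s,t}  [seen]
Reachable DFA states: {p}, {p,s,t}, ∅, {p,q,r,s,t}, {p,r,t}, {p,r,s}, {p,r,s,t}.
Accepting DFA states (contain an NFA accepting state): {p}, {p,s,t}, {p,q,r,s,t}, {p,r,t}, {p,r,s}, {p,r,s,t}.

6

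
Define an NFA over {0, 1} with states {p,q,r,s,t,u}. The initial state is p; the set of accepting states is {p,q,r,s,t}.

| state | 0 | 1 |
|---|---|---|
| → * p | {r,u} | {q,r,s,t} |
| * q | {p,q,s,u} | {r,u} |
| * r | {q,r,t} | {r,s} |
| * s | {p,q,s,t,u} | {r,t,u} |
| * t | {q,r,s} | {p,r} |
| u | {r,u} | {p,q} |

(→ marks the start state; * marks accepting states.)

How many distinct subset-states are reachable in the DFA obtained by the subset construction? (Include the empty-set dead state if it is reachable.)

Start state of the DFA: {p}.
{p} --0--> {r,u}  [new]
{p} --1--> {q,r,s,t}  [new]
{r,u} --0--> {q,r,t,u}  [new]
{r,u} --1--> {p,q,r,s}  [new]
{q,r,s,t} --0--> {p,q,r,s,t,u}  [new]
{q,r,s,t} --1--> {p,r,s,t,u}  [new]
{q,r,t,u} --0--> {p,q,r,s,t,u}  [seen]
{q,r,t,u} --1--> {p,q,r,s,u}  [new]
{p,q,r,s} --0--> {p,q,r,s,t,u}  [seen]
{p,q,r,s} --1--> {q,r,s,t,u}  [new]
{p,q,r,s,t,u} --0--> {p,q,r,s,t,u}  [seen]
{p,q,r,s,t,u} --1--> {p,q,r,s,t,u}  [seen]
{p,r,s,t,u} --0--> {p,q,r,s,t,u}  [seen]
{p,r,s,t,u} --1--> {p,q,r,s,t,u}  [seen]
{p,q,r,s,u} --0--> {p,q,r,s,t,u}  [seen]
{p,q,r,s,u} --1--> {p,q,r,s,t,u}  [seen]
{q,r,s,t,u} --0--> {p,q,r,s,t,u}  [seen]
{q,r,s,t,u} --1--> {p,q,r,s,t,u}  [seen]
Reachable DFA states: {p}, {r,u}, {q,r,s,t}, {q,r,t,u}, {p,q,r,s}, {p,q,r,s,t,u}, {p,r,s,t,u}, {p,q,r,s,u}, {q,r,s,t,u}.

9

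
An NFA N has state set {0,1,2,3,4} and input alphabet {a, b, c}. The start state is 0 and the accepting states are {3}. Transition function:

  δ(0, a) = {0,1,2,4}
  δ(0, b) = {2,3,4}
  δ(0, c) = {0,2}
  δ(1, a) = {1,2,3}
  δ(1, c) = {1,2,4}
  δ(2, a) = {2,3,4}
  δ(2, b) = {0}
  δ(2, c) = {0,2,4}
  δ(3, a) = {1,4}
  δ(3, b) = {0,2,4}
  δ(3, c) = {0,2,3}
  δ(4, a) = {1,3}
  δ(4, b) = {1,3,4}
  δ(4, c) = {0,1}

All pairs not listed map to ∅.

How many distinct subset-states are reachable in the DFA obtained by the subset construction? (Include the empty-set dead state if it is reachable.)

Start state of the DFA: {0}.
{0} --a--> {0,1,2,4}  [new]
{0} --b--> {2,3,4}  [new]
{0} --c--> {0,2}  [new]
{0,1,2,4} --a--> {0,1,2,3,4}  [new]
{0,1,2,4} --b--> {0,1,2,3,4}  [seen]
{0,1,2,4} --c--> {0,1,2,4}  [seen]
{2,3,4} --a--> {1,2,3,4}  [new]
{2,3,4} --b--> {0,1,2,3,4}  [seen]
{2,3,4} --c--> {0,1,2,3,4}  [seen]
{0,2} --a--> {0,1,2,3,4}  [seen]
{0,2} --b--> {0,2,3,4}  [new]
{0,2} --c--> {0,2,4}  [new]
{0,1,2,3,4} --a--> {0,1,2,3,4}  [seen]
{0,1,2,3,4} --b--> {0,1,2,3,4}  [seen]
{0,1,2,3,4} --c--> {0,1,2,3,4}  [seen]
{1,2,3,4} --a--> {1,2,3,4}  [seen]
{1,2,3,4} --b--> {0,1,2,3,4}  [seen]
{1,2,3,4} --c--> {0,1,2,3,4}  [seen]
{0,2,3,4} --a--> {0,1,2,3,4}  [seen]
{0,2,3,4} --b--> {0,1,2,3,4}  [seen]
{0,2,3,4} --c--> {0,1,2,3,4}  [seen]
{0,2,4} --a--> {0,1,2,3,4}  [seen]
{0,2,4} --b--> {0,1,2,3,4}  [seen]
{0,2,4} --c--> {0,1,2,4}  [seen]
Reachable DFA states: {0}, {0,1,2,4}, {2,3,4}, {0,2}, {0,1,2,3,4}, {1,2,3,4}, {0,2,3,4}, {0,2,4}.

8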